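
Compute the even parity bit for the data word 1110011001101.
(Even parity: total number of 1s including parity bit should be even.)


Number of 1s in data: 8
Parity bit: 0

0


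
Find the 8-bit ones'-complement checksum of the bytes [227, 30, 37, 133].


Sum = 427 mod 256 = 171
Complement = 84

84


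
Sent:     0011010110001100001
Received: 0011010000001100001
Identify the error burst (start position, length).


XOR: 0000000110000000000

Burst at position 7, length 2


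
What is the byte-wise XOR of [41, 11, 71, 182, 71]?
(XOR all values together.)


XOR chain: 41 ^ 11 ^ 71 ^ 182 ^ 71 = 148

148


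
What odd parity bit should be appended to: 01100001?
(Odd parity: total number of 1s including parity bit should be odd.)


Number of 1s in data: 3
Parity bit: 0

0


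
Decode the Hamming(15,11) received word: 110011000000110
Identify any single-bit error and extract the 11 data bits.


Syndrome = 3: error at position 3

Data: 11100000110 (corrected bit 3)


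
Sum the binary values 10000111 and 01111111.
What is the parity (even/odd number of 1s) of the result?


10000111 = 135
01111111 = 127
Sum = 262 = 100000110
1s count = 3

odd parity (3 ones in 100000110)


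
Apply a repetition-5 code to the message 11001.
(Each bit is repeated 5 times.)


Each bit -> 5 copies

1111111111000000000011111


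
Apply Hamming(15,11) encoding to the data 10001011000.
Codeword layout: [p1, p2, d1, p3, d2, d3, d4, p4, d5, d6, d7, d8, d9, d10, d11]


Parity bits: p1=1, p2=0, p3=1, p4=1

101100011011000


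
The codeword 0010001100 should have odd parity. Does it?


Number of 1s: 3

Yes, parity is correct (3 ones)


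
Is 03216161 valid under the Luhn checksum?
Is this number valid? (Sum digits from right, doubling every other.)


Luhn sum = 16
16 mod 10 = 6

Invalid (Luhn sum mod 10 = 6)


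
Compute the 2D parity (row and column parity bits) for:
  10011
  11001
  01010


Row parities: 110
Column parities: 00000

Row P: 110, Col P: 00000, Corner: 0


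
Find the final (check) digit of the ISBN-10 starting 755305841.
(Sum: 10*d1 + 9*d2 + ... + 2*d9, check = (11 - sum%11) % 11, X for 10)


Weighted sum: 247
247 mod 11 = 5

Check digit: 6


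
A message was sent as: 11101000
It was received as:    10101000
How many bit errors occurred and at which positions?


XOR: 01000000

1 error(s) at position(s): 1


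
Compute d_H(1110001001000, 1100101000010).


XOR: 0010100001010
Count of 1s: 4

4


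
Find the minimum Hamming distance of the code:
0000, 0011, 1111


Comparing all pairs, minimum distance: 2
Can detect 1 errors, correct 0 errors

2


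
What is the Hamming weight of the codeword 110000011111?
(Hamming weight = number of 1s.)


Counting 1s in 110000011111

7


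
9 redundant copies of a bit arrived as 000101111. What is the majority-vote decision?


Ones: 5 out of 9
Threshold: 5

1 (5/9 voted 1)


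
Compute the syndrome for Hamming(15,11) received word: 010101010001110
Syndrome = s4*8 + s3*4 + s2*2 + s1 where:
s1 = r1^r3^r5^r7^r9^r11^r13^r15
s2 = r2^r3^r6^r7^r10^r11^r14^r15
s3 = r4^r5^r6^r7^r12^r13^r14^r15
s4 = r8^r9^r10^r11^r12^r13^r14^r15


s1=1, s2=1, s3=1, s4=0

Syndrome = 7 (error at position 7)


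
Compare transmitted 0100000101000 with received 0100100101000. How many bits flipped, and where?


XOR: 0000100000000

1 error(s) at position(s): 4


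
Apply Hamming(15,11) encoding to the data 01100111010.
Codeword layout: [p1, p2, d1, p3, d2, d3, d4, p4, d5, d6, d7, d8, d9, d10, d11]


Parity bits: p1=0, p2=0, p3=0, p4=0

000011000111010


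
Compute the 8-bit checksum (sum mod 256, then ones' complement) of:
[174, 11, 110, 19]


Sum = 314 mod 256 = 58
Complement = 197

197


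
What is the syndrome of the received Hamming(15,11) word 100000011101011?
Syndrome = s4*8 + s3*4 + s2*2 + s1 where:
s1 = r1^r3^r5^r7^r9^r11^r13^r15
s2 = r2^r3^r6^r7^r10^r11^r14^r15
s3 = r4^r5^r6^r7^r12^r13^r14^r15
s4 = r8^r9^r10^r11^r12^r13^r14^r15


s1=1, s2=1, s3=1, s4=0

Syndrome = 7 (error at position 7)


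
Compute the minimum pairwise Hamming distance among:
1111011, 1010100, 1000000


Comparing all pairs, minimum distance: 2
Can detect 1 errors, correct 0 errors

2


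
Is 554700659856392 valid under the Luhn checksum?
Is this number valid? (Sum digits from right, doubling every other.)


Luhn sum = 60
60 mod 10 = 0

Valid (Luhn sum mod 10 = 0)


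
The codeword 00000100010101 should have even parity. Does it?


Number of 1s: 4

Yes, parity is correct (4 ones)


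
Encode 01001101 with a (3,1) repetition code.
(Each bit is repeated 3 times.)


Each bit -> 3 copies

000111000000111111000111


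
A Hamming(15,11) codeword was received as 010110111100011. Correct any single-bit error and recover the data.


Syndrome = 14: error at position 14

Data: 01011100001 (corrected bit 14)


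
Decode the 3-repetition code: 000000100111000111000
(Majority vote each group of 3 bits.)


Groups: 000, 000, 100, 111, 000, 111, 000
Majority votes: 0001010

0001010


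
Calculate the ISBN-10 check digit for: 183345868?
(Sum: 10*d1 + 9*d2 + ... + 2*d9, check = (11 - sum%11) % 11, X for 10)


Weighted sum: 242
242 mod 11 = 0

Check digit: 0


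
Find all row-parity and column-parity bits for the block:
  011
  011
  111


Row parities: 001
Column parities: 111

Row P: 001, Col P: 111, Corner: 1


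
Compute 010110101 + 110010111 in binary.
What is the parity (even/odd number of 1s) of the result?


010110101 = 181
110010111 = 407
Sum = 588 = 1001001100
1s count = 4

even parity (4 ones in 1001001100)


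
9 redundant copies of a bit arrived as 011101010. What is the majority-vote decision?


Ones: 5 out of 9
Threshold: 5

1 (5/9 voted 1)


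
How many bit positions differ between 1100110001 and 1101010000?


XOR: 0001100001
Count of 1s: 3

3


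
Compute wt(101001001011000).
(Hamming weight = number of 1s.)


Counting 1s in 101001001011000

6


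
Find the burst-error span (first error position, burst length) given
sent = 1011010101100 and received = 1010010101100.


XOR: 0001000000000

Burst at position 3, length 1


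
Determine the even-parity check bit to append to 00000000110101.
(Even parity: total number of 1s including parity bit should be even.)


Number of 1s in data: 4
Parity bit: 0

0


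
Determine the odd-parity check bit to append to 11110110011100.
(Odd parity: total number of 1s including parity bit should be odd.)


Number of 1s in data: 9
Parity bit: 0

0


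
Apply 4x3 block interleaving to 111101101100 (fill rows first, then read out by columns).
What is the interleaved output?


Matrix:
  111
  101
  101
  100
Read columns: 111110001110

111110001110


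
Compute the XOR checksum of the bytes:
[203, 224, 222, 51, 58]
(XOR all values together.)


XOR chain: 203 ^ 224 ^ 222 ^ 51 ^ 58 = 252

252


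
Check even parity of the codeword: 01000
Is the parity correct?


Number of 1s: 1

No, parity error (1 ones)


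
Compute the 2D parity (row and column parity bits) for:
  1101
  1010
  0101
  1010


Row parities: 1000
Column parities: 1000

Row P: 1000, Col P: 1000, Corner: 1


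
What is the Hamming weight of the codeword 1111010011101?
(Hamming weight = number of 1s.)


Counting 1s in 1111010011101

9


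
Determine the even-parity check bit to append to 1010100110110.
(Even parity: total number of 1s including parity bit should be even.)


Number of 1s in data: 7
Parity bit: 1

1


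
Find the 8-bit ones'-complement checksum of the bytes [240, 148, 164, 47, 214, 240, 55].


Sum = 1108 mod 256 = 84
Complement = 171

171


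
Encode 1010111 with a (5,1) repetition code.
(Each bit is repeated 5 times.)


Each bit -> 5 copies

11111000001111100000111111111111111


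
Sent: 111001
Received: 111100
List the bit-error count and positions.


XOR: 000101

2 error(s) at position(s): 3, 5


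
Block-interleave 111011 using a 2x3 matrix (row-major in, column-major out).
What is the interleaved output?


Matrix:
  111
  011
Read columns: 101111

101111


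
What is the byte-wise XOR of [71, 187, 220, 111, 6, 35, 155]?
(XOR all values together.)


XOR chain: 71 ^ 187 ^ 220 ^ 111 ^ 6 ^ 35 ^ 155 = 241

241


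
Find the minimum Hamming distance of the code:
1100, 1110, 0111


Comparing all pairs, minimum distance: 1
Can detect 0 errors, correct 0 errors

1


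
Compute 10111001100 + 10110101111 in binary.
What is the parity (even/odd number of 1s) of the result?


10111001100 = 1484
10110101111 = 1455
Sum = 2939 = 101101111011
1s count = 9

odd parity (9 ones in 101101111011)


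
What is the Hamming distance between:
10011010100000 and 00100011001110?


XOR: 10111001101110
Count of 1s: 9

9


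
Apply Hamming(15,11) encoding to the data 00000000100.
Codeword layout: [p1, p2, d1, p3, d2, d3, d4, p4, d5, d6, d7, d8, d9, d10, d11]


Parity bits: p1=1, p2=0, p3=1, p4=1

100100010000100


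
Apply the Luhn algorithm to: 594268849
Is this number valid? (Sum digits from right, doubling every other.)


Luhn sum = 60
60 mod 10 = 0

Valid (Luhn sum mod 10 = 0)


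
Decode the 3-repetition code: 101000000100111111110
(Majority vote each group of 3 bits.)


Groups: 101, 000, 000, 100, 111, 111, 110
Majority votes: 1000111

1000111


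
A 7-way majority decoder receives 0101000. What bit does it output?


Ones: 2 out of 7
Threshold: 4

0 (2/7 voted 1)


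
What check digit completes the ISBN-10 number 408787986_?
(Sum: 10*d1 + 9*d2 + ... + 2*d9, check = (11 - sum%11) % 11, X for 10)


Weighted sum: 308
308 mod 11 = 0

Check digit: 0


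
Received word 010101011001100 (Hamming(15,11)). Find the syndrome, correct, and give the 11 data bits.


Syndrome = 0: no error detected

Data: 00101001100 (no errors)


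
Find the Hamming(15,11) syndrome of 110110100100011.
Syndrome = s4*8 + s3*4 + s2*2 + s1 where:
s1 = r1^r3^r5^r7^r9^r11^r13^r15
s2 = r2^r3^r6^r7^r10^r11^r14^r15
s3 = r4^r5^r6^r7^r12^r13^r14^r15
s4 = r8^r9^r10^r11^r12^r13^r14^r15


s1=0, s2=1, s3=1, s4=1

Syndrome = 14 (error at position 14)


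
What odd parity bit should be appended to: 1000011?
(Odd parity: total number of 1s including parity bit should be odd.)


Number of 1s in data: 3
Parity bit: 0

0


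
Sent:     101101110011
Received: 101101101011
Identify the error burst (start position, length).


XOR: 000000011000

Burst at position 7, length 2


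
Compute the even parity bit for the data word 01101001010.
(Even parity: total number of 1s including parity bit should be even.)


Number of 1s in data: 5
Parity bit: 1

1


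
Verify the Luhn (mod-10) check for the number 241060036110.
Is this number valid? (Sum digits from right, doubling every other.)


Luhn sum = 22
22 mod 10 = 2

Invalid (Luhn sum mod 10 = 2)


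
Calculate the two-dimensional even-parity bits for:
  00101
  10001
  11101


Row parities: 000
Column parities: 01001

Row P: 000, Col P: 01001, Corner: 0


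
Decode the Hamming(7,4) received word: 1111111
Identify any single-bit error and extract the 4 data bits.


Syndrome = 0: no error detected

Data: 1111 (no errors)


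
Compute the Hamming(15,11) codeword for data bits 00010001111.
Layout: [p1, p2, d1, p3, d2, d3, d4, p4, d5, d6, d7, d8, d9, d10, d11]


Parity bits: p1=1, p2=1, p3=1, p4=0

110100100001111


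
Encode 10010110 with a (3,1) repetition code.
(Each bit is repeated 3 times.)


Each bit -> 3 copies

111000000111000111111000


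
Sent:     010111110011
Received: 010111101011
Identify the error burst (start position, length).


XOR: 000000011000

Burst at position 7, length 2


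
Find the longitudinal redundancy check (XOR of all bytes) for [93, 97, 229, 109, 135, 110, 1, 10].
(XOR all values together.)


XOR chain: 93 ^ 97 ^ 229 ^ 109 ^ 135 ^ 110 ^ 1 ^ 10 = 86

86


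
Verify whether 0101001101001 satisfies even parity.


Number of 1s: 6

Yes, parity is correct (6 ones)


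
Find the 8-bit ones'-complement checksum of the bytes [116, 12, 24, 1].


Sum = 153 mod 256 = 153
Complement = 102

102


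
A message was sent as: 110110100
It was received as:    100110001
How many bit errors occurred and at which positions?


XOR: 010000101

3 error(s) at position(s): 1, 6, 8


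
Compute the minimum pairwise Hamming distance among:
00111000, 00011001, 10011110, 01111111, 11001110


Comparing all pairs, minimum distance: 2
Can detect 1 errors, correct 0 errors

2


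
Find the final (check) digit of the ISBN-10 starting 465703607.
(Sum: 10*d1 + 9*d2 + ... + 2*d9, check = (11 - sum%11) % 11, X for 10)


Weighted sum: 236
236 mod 11 = 5

Check digit: 6


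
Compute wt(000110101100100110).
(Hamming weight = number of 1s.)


Counting 1s in 000110101100100110

8


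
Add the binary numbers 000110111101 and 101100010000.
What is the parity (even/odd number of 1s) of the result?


000110111101 = 445
101100010000 = 2832
Sum = 3277 = 110011001101
1s count = 7

odd parity (7 ones in 110011001101)


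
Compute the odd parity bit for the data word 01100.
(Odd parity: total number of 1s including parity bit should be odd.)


Number of 1s in data: 2
Parity bit: 1

1


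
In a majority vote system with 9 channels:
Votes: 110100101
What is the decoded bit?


Ones: 5 out of 9
Threshold: 5

1 (5/9 voted 1)


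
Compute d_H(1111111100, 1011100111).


XOR: 0100011011
Count of 1s: 5

5


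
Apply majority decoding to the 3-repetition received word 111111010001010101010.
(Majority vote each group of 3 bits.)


Groups: 111, 111, 010, 001, 010, 101, 010
Majority votes: 1100010

1100010


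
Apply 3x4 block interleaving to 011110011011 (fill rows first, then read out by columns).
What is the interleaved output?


Matrix:
  0111
  1001
  1011
Read columns: 011100101111

011100101111


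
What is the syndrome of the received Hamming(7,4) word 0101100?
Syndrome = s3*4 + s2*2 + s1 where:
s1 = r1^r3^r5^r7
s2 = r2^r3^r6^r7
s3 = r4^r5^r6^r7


s1=1, s2=1, s3=0

Syndrome = 3 (error at position 3)


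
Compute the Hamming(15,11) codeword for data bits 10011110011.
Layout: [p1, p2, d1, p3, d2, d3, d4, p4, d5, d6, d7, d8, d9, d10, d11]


Parity bits: p1=1, p2=0, p3=1, p4=1

101100111110011


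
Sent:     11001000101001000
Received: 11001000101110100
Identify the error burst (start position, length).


XOR: 00000000000111100

Burst at position 11, length 4


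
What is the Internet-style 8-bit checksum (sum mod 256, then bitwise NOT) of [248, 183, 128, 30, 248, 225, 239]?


Sum = 1301 mod 256 = 21
Complement = 234

234


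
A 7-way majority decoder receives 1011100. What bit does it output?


Ones: 4 out of 7
Threshold: 4

1 (4/7 voted 1)


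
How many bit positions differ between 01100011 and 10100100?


XOR: 11000111
Count of 1s: 5

5


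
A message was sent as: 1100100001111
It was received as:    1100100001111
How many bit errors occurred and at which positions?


XOR: 0000000000000

0 errors (received matches sent)


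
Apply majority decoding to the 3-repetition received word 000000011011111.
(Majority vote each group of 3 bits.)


Groups: 000, 000, 011, 011, 111
Majority votes: 00111

00111


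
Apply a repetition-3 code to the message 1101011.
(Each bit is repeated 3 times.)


Each bit -> 3 copies

111111000111000111111


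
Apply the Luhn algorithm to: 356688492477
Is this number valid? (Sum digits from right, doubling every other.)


Luhn sum = 72
72 mod 10 = 2

Invalid (Luhn sum mod 10 = 2)


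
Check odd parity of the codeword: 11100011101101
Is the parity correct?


Number of 1s: 9

Yes, parity is correct (9 ones)


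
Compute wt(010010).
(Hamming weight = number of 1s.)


Counting 1s in 010010

2


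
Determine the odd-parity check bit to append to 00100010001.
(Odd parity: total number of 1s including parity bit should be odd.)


Number of 1s in data: 3
Parity bit: 0

0


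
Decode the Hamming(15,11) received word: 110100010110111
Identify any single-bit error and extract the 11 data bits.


Syndrome = 2: error at position 2

Data: 00000110111 (corrected bit 2)


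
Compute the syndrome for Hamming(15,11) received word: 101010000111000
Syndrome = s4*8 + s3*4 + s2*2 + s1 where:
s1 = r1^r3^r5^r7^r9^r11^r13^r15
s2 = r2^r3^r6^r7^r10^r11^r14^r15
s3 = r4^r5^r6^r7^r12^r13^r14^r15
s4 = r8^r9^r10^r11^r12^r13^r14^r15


s1=0, s2=1, s3=0, s4=1

Syndrome = 10 (error at position 10)


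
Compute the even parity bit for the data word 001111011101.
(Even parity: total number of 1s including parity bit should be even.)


Number of 1s in data: 8
Parity bit: 0

0


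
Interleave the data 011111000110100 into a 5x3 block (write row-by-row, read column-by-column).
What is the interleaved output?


Matrix:
  011
  111
  000
  110
  100
Read columns: 010111101011000

010111101011000


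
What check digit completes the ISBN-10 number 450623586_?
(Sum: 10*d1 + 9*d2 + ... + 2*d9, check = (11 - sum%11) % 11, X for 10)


Weighted sum: 210
210 mod 11 = 1

Check digit: X


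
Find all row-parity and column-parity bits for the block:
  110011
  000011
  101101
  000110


Row parities: 0000
Column parities: 011011

Row P: 0000, Col P: 011011, Corner: 0


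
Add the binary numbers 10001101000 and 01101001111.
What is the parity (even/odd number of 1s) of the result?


10001101000 = 1128
01101001111 = 847
Sum = 1975 = 11110110111
1s count = 9

odd parity (9 ones in 11110110111)


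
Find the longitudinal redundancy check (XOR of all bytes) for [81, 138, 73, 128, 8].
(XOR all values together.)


XOR chain: 81 ^ 138 ^ 73 ^ 128 ^ 8 = 26

26


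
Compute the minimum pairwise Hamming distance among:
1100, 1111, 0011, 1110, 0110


Comparing all pairs, minimum distance: 1
Can detect 0 errors, correct 0 errors

1


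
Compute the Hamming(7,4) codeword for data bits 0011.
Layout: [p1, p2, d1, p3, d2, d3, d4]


Parity bits: p1=1, p2=0, p3=0

1000011


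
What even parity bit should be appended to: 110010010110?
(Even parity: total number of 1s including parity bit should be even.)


Number of 1s in data: 6
Parity bit: 0

0


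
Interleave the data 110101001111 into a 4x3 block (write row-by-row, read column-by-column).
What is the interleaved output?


Matrix:
  110
  101
  001
  111
Read columns: 110110010111

110110010111


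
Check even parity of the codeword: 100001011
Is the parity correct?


Number of 1s: 4

Yes, parity is correct (4 ones)


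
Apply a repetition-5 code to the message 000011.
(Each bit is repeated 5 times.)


Each bit -> 5 copies

000000000000000000001111111111


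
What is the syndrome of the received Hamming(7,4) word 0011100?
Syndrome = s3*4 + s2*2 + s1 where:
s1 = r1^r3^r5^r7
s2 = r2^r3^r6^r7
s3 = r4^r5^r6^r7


s1=0, s2=1, s3=0

Syndrome = 2 (error at position 2)


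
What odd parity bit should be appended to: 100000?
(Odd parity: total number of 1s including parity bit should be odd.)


Number of 1s in data: 1
Parity bit: 0

0


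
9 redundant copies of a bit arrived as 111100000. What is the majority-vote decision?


Ones: 4 out of 9
Threshold: 5

0 (4/9 voted 1)


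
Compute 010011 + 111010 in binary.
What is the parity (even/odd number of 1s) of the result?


010011 = 19
111010 = 58
Sum = 77 = 1001101
1s count = 4

even parity (4 ones in 1001101)


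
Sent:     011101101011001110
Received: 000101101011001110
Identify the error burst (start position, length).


XOR: 011000000000000000

Burst at position 1, length 2


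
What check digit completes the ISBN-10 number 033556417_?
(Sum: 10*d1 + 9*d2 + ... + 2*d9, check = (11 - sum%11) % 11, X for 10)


Weighted sum: 179
179 mod 11 = 3

Check digit: 8


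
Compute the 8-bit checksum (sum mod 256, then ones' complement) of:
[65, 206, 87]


Sum = 358 mod 256 = 102
Complement = 153

153


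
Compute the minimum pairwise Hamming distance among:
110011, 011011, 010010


Comparing all pairs, minimum distance: 2
Can detect 1 errors, correct 0 errors

2


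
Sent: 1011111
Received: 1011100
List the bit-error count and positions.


XOR: 0000011

2 error(s) at position(s): 5, 6


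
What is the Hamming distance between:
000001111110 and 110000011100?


XOR: 110001100010
Count of 1s: 5

5


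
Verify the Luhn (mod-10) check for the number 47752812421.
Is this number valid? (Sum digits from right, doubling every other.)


Luhn sum = 40
40 mod 10 = 0

Valid (Luhn sum mod 10 = 0)


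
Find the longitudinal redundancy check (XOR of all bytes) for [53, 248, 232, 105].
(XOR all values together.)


XOR chain: 53 ^ 248 ^ 232 ^ 105 = 76

76


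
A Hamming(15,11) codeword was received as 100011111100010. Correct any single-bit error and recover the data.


Syndrome = 0: no error detected

Data: 01111100010 (no errors)


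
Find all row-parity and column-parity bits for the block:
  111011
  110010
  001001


Row parities: 110
Column parities: 000000

Row P: 110, Col P: 000000, Corner: 0


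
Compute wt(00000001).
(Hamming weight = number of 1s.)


Counting 1s in 00000001

1


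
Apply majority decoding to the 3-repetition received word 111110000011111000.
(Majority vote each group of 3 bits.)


Groups: 111, 110, 000, 011, 111, 000
Majority votes: 110110

110110


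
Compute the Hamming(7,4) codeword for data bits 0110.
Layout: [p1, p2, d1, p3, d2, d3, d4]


Parity bits: p1=1, p2=1, p3=0

1100110


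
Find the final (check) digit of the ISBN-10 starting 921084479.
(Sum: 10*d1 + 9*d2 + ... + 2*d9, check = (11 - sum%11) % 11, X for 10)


Weighted sum: 239
239 mod 11 = 8

Check digit: 3


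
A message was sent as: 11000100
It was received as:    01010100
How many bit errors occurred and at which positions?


XOR: 10010000

2 error(s) at position(s): 0, 3


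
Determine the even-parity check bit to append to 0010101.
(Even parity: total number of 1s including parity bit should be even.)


Number of 1s in data: 3
Parity bit: 1

1


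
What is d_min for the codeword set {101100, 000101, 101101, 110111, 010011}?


Comparing all pairs, minimum distance: 1
Can detect 0 errors, correct 0 errors

1


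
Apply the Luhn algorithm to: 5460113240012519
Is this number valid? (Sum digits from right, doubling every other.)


Luhn sum = 48
48 mod 10 = 8

Invalid (Luhn sum mod 10 = 8)


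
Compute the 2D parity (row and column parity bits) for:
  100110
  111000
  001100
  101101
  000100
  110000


Row parities: 110010
Column parities: 001011

Row P: 110010, Col P: 001011, Corner: 1


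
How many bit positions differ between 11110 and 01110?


XOR: 10000
Count of 1s: 1

1


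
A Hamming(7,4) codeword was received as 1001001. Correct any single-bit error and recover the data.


Syndrome = 2: error at position 2

Data: 0001 (corrected bit 2)


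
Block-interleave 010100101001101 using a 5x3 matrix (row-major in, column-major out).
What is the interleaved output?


Matrix:
  010
  100
  101
  001
  101
Read columns: 011011000000111

011011000000111


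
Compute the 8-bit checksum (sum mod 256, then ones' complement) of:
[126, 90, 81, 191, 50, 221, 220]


Sum = 979 mod 256 = 211
Complement = 44

44


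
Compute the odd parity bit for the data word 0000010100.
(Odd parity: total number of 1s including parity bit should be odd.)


Number of 1s in data: 2
Parity bit: 1

1


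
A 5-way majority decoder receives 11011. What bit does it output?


Ones: 4 out of 5
Threshold: 3

1 (4/5 voted 1)


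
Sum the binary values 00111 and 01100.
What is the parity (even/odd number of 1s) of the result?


00111 = 7
01100 = 12
Sum = 19 = 10011
1s count = 3

odd parity (3 ones in 10011)


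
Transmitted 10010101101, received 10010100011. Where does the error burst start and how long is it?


XOR: 00000001110

Burst at position 7, length 3


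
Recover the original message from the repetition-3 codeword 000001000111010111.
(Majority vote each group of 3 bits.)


Groups: 000, 001, 000, 111, 010, 111
Majority votes: 000101

000101


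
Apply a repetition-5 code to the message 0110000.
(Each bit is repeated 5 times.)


Each bit -> 5 copies

00000111111111100000000000000000000


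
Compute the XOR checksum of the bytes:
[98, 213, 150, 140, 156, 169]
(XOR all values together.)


XOR chain: 98 ^ 213 ^ 150 ^ 140 ^ 156 ^ 169 = 152

152


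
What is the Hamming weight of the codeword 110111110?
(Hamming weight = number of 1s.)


Counting 1s in 110111110

7


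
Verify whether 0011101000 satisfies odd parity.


Number of 1s: 4

No, parity error (4 ones)


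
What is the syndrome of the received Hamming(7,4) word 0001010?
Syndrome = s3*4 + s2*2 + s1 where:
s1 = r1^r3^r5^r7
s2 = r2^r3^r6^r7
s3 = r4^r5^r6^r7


s1=0, s2=1, s3=0

Syndrome = 2 (error at position 2)


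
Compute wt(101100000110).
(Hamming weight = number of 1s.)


Counting 1s in 101100000110

5


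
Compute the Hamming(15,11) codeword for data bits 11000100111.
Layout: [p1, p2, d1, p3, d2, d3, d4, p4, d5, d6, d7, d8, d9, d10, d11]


Parity bits: p1=0, p2=0, p3=0, p4=0

001010000100111


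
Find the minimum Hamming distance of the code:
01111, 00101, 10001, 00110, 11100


Comparing all pairs, minimum distance: 2
Can detect 1 errors, correct 0 errors

2


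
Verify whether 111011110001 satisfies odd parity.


Number of 1s: 8

No, parity error (8 ones)


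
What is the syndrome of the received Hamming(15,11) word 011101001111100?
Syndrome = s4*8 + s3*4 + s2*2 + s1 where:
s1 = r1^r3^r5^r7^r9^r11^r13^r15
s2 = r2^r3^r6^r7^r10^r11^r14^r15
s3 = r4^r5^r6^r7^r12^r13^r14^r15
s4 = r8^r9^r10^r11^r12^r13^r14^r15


s1=0, s2=1, s3=0, s4=1

Syndrome = 10 (error at position 10)


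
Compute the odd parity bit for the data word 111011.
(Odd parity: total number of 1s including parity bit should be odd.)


Number of 1s in data: 5
Parity bit: 0

0


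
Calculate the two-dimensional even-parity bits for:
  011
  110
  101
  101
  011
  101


Row parities: 000000
Column parities: 011

Row P: 000000, Col P: 011, Corner: 0


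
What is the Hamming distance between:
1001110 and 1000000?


XOR: 0001110
Count of 1s: 3

3


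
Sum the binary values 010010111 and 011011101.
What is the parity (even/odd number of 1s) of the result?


010010111 = 151
011011101 = 221
Sum = 372 = 101110100
1s count = 5

odd parity (5 ones in 101110100)


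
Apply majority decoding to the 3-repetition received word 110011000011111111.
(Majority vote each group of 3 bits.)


Groups: 110, 011, 000, 011, 111, 111
Majority votes: 110111

110111


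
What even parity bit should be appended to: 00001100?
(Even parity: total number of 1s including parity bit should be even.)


Number of 1s in data: 2
Parity bit: 0

0


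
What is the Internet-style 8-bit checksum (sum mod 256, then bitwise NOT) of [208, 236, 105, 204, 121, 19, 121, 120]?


Sum = 1134 mod 256 = 110
Complement = 145

145


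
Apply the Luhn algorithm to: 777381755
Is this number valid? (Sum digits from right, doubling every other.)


Luhn sum = 48
48 mod 10 = 8

Invalid (Luhn sum mod 10 = 8)


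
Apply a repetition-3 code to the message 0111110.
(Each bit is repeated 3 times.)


Each bit -> 3 copies

000111111111111111000


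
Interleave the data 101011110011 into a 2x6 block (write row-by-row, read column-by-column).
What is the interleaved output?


Matrix:
  101011
  110011
Read columns: 110110001111

110110001111


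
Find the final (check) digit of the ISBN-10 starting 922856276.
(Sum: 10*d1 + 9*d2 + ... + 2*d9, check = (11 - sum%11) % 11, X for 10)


Weighted sum: 281
281 mod 11 = 6

Check digit: 5


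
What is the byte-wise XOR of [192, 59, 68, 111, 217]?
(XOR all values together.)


XOR chain: 192 ^ 59 ^ 68 ^ 111 ^ 217 = 9

9


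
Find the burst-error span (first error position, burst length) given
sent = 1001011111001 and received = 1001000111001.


XOR: 0000011000000

Burst at position 5, length 2


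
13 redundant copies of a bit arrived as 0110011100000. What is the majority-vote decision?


Ones: 5 out of 13
Threshold: 7

0 (5/13 voted 1)


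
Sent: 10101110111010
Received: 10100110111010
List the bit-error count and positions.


XOR: 00001000000000

1 error(s) at position(s): 4


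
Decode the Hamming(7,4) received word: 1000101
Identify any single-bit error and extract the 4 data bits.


Syndrome = 3: error at position 3

Data: 1101 (corrected bit 3)


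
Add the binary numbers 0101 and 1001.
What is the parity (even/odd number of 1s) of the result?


0101 = 5
1001 = 9
Sum = 14 = 1110
1s count = 3

odd parity (3 ones in 1110)


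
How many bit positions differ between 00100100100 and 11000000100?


XOR: 11100100000
Count of 1s: 4

4


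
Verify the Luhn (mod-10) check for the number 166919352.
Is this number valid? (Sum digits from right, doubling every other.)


Luhn sum = 35
35 mod 10 = 5

Invalid (Luhn sum mod 10 = 5)


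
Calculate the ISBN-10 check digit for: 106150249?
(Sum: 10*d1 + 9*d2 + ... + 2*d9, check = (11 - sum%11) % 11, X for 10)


Weighted sum: 133
133 mod 11 = 1

Check digit: X


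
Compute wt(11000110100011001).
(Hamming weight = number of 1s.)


Counting 1s in 11000110100011001

8


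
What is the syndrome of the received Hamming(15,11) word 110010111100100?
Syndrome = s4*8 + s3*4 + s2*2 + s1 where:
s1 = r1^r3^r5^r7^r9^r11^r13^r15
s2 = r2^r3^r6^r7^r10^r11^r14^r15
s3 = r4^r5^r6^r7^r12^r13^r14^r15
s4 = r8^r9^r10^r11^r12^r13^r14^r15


s1=1, s2=1, s3=1, s4=0

Syndrome = 7 (error at position 7)


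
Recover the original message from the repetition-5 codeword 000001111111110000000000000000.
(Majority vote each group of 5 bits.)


Groups: 00000, 11111, 11110, 00000, 00000, 00000
Majority votes: 011000

011000


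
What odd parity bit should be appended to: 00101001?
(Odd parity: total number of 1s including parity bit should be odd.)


Number of 1s in data: 3
Parity bit: 0

0


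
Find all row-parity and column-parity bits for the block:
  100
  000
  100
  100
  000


Row parities: 10110
Column parities: 100

Row P: 10110, Col P: 100, Corner: 1


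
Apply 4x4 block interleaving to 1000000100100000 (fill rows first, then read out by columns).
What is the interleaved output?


Matrix:
  1000
  0001
  0010
  0000
Read columns: 1000000000100100

1000000000100100


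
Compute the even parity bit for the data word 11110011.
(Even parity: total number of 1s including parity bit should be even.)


Number of 1s in data: 6
Parity bit: 0

0


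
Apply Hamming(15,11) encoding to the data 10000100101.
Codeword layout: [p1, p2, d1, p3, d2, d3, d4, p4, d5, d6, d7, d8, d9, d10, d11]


Parity bits: p1=1, p2=1, p3=0, p4=1

111000010100101


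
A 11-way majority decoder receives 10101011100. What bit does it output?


Ones: 6 out of 11
Threshold: 6

1 (6/11 voted 1)


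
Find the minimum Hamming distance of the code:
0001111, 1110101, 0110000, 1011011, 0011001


Comparing all pairs, minimum distance: 2
Can detect 1 errors, correct 0 errors

2


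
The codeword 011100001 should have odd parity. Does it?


Number of 1s: 4

No, parity error (4 ones)


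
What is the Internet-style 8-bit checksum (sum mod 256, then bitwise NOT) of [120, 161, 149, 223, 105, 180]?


Sum = 938 mod 256 = 170
Complement = 85

85


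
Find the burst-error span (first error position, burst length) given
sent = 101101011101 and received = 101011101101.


XOR: 000110110000

Burst at position 3, length 5


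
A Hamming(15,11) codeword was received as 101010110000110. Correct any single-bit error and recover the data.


Syndrome = 11: error at position 11

Data: 11010010110 (corrected bit 11)


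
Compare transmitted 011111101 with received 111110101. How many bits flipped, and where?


XOR: 100001000

2 error(s) at position(s): 0, 5


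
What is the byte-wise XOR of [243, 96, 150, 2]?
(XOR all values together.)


XOR chain: 243 ^ 96 ^ 150 ^ 2 = 7

7


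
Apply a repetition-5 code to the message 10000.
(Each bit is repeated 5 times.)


Each bit -> 5 copies

1111100000000000000000000


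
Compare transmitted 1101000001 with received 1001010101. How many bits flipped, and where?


XOR: 0100010100

3 error(s) at position(s): 1, 5, 7


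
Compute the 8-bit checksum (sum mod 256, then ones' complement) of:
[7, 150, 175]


Sum = 332 mod 256 = 76
Complement = 179

179


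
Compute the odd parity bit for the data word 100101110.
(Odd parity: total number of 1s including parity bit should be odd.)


Number of 1s in data: 5
Parity bit: 0

0


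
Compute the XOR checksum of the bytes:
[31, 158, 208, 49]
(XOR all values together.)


XOR chain: 31 ^ 158 ^ 208 ^ 49 = 96

96


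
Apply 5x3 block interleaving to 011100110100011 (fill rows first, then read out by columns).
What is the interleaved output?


Matrix:
  011
  100
  110
  100
  011
Read columns: 011101010110001

011101010110001


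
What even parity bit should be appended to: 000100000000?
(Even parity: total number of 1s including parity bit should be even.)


Number of 1s in data: 1
Parity bit: 1

1


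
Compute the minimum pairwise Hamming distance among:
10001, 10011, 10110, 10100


Comparing all pairs, minimum distance: 1
Can detect 0 errors, correct 0 errors

1


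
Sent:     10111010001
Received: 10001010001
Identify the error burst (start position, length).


XOR: 00110000000

Burst at position 2, length 2


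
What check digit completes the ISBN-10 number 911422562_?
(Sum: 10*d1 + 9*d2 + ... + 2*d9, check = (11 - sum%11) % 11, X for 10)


Weighted sum: 199
199 mod 11 = 1

Check digit: X


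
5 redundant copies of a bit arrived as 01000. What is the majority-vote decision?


Ones: 1 out of 5
Threshold: 3

0 (1/5 voted 1)


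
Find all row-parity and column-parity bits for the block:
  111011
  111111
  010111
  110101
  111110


Row parities: 10001
Column parities: 011000

Row P: 10001, Col P: 011000, Corner: 0


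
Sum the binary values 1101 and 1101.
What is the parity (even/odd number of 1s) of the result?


1101 = 13
1101 = 13
Sum = 26 = 11010
1s count = 3

odd parity (3 ones in 11010)


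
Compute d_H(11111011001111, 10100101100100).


XOR: 01011110101011
Count of 1s: 9

9


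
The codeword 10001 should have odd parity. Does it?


Number of 1s: 2

No, parity error (2 ones)


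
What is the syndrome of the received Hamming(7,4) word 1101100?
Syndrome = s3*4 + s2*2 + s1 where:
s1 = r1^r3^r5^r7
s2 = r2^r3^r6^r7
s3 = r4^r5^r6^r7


s1=0, s2=1, s3=0

Syndrome = 2 (error at position 2)


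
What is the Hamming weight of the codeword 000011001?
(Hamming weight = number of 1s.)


Counting 1s in 000011001

3


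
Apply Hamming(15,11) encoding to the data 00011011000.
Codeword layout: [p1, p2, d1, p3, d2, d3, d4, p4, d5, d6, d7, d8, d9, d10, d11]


Parity bits: p1=1, p2=0, p3=0, p4=1

100000111011000


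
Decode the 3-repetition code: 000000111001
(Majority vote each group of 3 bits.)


Groups: 000, 000, 111, 001
Majority votes: 0010

0010


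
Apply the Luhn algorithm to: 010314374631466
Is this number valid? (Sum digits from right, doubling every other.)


Luhn sum = 50
50 mod 10 = 0

Valid (Luhn sum mod 10 = 0)


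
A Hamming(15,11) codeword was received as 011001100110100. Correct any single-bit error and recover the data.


Syndrome = 12: error at position 12

Data: 10110111100 (corrected bit 12)


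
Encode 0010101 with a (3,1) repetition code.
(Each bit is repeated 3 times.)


Each bit -> 3 copies

000000111000111000111


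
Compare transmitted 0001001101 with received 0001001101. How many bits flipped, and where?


XOR: 0000000000

0 errors (received matches sent)


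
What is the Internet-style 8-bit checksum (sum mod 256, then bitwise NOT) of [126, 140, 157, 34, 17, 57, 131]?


Sum = 662 mod 256 = 150
Complement = 105

105


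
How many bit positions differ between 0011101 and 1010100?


XOR: 1001001
Count of 1s: 3

3


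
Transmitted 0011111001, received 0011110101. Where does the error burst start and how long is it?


XOR: 0000001100

Burst at position 6, length 2


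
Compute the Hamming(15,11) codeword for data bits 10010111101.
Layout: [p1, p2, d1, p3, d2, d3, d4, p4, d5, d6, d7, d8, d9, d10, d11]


Parity bits: p1=1, p2=1, p3=0, p4=1

111000110111101


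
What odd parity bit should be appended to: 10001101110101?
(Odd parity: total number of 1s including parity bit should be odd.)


Number of 1s in data: 8
Parity bit: 1

1


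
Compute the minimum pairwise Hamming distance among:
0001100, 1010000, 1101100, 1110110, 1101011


Comparing all pairs, minimum distance: 2
Can detect 1 errors, correct 0 errors

2


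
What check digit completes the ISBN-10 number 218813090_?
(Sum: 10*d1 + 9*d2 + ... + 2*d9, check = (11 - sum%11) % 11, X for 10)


Weighted sum: 197
197 mod 11 = 10

Check digit: 1


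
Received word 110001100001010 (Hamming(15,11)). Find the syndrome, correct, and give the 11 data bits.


Syndrome = 0: no error detected

Data: 00110001010 (no errors)


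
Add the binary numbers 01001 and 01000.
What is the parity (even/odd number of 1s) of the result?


01001 = 9
01000 = 8
Sum = 17 = 10001
1s count = 2

even parity (2 ones in 10001)


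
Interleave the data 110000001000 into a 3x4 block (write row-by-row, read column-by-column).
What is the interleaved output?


Matrix:
  1100
  0000
  1000
Read columns: 101100000000

101100000000


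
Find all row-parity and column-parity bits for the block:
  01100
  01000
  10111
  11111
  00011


Row parities: 01010
Column parities: 01111

Row P: 01010, Col P: 01111, Corner: 0


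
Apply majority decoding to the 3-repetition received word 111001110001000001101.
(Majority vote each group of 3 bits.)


Groups: 111, 001, 110, 001, 000, 001, 101
Majority votes: 1010001

1010001


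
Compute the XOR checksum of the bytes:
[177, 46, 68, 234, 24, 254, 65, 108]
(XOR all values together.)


XOR chain: 177 ^ 46 ^ 68 ^ 234 ^ 24 ^ 254 ^ 65 ^ 108 = 250

250


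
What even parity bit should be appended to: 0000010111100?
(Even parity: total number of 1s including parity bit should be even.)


Number of 1s in data: 5
Parity bit: 1

1


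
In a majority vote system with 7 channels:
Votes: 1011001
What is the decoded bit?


Ones: 4 out of 7
Threshold: 4

1 (4/7 voted 1)


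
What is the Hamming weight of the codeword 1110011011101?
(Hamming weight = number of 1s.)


Counting 1s in 1110011011101

9


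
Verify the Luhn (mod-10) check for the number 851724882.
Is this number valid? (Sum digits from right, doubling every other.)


Luhn sum = 42
42 mod 10 = 2

Invalid (Luhn sum mod 10 = 2)


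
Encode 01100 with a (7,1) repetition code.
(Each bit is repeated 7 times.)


Each bit -> 7 copies

00000001111111111111100000000000000


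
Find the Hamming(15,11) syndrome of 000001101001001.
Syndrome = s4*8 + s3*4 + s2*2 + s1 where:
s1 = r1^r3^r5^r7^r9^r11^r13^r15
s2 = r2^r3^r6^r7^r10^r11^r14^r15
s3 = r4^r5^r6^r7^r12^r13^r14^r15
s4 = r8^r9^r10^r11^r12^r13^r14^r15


s1=1, s2=1, s3=0, s4=1

Syndrome = 11 (error at position 11)
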